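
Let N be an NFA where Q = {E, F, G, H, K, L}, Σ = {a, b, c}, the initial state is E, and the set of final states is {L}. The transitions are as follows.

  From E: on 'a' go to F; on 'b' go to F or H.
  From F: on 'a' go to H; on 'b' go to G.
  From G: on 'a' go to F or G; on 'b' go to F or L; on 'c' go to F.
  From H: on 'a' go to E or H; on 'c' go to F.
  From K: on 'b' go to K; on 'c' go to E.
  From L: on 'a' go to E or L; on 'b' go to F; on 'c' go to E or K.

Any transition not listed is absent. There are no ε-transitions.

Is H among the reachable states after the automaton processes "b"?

Yes

Start in {E}.
Read 'b': {E} → {F, H}.
State H is in {F, H}.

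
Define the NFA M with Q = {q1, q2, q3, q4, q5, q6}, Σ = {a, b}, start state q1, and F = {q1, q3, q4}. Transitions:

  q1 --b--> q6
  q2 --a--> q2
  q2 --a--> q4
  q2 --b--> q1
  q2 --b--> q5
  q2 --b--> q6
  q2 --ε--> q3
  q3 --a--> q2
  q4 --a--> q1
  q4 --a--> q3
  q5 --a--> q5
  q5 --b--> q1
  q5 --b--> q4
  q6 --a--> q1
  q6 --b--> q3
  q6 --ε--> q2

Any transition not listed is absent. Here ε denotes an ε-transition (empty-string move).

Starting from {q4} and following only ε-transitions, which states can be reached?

{q4}

Begin with {q4}.
No ε-moves leave this set, so the closure equals the set itself.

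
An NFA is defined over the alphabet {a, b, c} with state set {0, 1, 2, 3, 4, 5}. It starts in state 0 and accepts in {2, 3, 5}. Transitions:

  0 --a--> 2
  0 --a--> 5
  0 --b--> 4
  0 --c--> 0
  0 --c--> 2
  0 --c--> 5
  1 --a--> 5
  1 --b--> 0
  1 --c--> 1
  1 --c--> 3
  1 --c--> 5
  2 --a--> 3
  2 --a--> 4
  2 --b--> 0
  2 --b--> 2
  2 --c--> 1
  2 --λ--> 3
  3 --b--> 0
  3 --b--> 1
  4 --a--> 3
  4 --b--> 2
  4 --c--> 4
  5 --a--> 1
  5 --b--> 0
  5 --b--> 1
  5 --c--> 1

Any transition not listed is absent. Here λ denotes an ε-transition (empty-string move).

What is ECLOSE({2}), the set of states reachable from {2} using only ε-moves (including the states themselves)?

{2, 3}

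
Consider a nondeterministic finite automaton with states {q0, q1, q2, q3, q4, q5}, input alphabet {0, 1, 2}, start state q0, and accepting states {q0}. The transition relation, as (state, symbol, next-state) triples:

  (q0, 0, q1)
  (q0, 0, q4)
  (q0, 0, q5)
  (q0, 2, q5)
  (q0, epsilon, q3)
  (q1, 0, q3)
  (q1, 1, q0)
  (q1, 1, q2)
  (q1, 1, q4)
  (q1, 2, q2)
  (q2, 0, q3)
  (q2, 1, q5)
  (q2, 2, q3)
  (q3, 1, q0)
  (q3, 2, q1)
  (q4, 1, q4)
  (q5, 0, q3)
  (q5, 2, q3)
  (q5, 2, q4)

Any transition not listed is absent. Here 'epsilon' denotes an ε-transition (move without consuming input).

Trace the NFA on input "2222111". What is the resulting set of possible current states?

Start: ε-closure({q0}) = {q0, q3}.
Read '2': {q0, q3} → {q1, q5}.
Read '2': {q1, q5} → {q2, q3, q4}.
Read '2': {q2, q3, q4} → {q1, q3}.
Read '2': {q1, q3} → {q1, q2}.
Read '1': {q1, q2} → {q0, q2, q3, q4, q5}.
Read '1': {q0, q2, q3, q4, q5} → {q0, q3, q4, q5}.
Read '1': {q0, q3, q4, q5} → {q0, q3, q4}.

{q0, q3, q4}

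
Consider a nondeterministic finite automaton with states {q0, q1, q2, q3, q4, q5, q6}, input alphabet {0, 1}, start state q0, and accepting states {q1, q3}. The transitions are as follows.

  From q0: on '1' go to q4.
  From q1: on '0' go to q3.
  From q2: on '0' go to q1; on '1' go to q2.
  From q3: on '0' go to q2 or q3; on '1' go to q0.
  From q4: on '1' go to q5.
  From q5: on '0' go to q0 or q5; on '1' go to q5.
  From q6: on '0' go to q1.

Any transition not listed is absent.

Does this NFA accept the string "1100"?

No

Start in {q0}.
Read '1': q0→{q4}; now {q4}.
Read '1': q4→{q5}; now {q5}.
Read '0': q5→{q0, q5}; now {q0, q5}.
Read '0': q0→∅, q5→{q0, q5}; now {q0, q5}.
The final set {q0, q5} contains no accepting state.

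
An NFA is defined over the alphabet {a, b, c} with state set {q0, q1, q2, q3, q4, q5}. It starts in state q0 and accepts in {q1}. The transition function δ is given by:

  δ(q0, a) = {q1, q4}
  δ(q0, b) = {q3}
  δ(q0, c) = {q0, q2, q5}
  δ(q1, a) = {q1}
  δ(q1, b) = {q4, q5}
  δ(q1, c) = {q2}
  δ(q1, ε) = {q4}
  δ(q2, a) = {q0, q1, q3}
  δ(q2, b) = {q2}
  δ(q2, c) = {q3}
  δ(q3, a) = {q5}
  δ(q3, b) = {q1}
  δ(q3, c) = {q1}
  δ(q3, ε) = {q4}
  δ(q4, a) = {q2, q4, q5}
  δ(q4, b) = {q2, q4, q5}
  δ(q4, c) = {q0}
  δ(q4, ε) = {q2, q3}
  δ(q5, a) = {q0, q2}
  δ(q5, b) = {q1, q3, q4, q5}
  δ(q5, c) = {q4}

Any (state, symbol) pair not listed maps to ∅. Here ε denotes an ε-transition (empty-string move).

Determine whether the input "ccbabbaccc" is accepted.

Start in {q0}.
Read 'c': q0→{q0, q2, q5}; now {q0, q2, q5}.
Read 'c': q0→{q0, q2, q5}, q2→{q3}, q5→{q4}; now {q0, q2, q3, q4, q5}.
Read 'b': q0→{q3}, q2→{q2}, q3→{q1}, q4→{q2, q4, q5}, q5→{q1, q3, q4, q5}; now {q1, q2, q3, q4, q5}.
Read 'a': q1→{q1}, q2→{q0, q1, q3}, q3→{q5}, q4→{q2, q4, q5}, q5→{q0, q2}; now {q0, q1, q2, q3, q4, q5}.
Read 'b': q0→{q3}, q1→{q4, q5}, q2→{q2}, q3→{q1}, q4→{q2, q4, q5}, q5→{q1, q3, q4, q5}; now {q1, q2, q3, q4, q5}.
Read 'b': q1→{q4, q5}, q2→{q2}, q3→{q1}, q4→{q2, q4, q5}, q5→{q1, q3, q4, q5}; now {q1, q2, q3, q4, q5}.
Read 'a': q1→{q1}, q2→{q0, q1, q3}, q3→{q5}, q4→{q2, q4, q5}, q5→{q0, q2}; now {q0, q1, q2, q3, q4, q5}.
Read 'c': q0→{q0, q2, q5}, q1→{q2}, q2→{q3}, q3→{q1}, q4→{q0}, q5→{q4}; now {q0, q1, q2, q3, q4, q5}.
Read 'c': q0→{q0, q2, q5}, q1→{q2}, q2→{q3}, q3→{q1}, q4→{q0}, q5→{q4}; now {q0, q1, q2, q3, q4, q5}.
Read 'c': q0→{q0, q2, q5}, q1→{q2}, q2→{q3}, q3→{q1}, q4→{q0}, q5→{q4}; now {q0, q1, q2, q3, q4, q5}.
The final set {q0, q1, q2, q3, q4, q5} contains the accepting state q1.

Yes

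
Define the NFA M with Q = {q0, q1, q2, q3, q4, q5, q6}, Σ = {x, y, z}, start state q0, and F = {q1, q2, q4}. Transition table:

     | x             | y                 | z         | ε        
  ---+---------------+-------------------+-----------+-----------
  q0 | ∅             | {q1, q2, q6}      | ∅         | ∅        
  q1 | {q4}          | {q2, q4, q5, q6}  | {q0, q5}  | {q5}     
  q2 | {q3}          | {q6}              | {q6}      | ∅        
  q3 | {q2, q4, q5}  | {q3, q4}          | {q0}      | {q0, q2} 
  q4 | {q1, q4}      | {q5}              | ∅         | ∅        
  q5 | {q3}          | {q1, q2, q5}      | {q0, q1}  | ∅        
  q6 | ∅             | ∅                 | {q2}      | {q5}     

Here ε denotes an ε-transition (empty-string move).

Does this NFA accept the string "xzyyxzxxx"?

No

Start in {q0}.
Read 'x': {q0} → ∅.
The set is empty and remains empty for the remaining 8 symbols.
The final set ∅ contains no accepting state.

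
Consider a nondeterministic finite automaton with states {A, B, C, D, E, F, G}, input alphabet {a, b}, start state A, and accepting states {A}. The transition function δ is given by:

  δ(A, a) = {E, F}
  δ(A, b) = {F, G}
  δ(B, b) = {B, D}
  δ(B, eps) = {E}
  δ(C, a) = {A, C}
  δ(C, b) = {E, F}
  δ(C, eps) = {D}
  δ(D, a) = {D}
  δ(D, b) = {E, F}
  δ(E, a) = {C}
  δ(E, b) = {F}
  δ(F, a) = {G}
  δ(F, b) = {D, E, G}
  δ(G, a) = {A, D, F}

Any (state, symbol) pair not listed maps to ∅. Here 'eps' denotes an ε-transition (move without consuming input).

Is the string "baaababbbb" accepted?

No

Start in {A}.
Read 'b': A→{F, G}; now {F, G}.
Read 'a': F→{G}, G→{A, D, F}; now {A, D, F, G}.
Read 'a': A→{E, F}, D→{D}, F→{G}, G→{A, D, F}; now {A, D, E, F, G}.
Read 'a': A→{E, F}, D→{D}, E→{C}, F→{G}, G→{A, D, F}; now {A, C, D, E, F, G}.
Read 'b': A→{F, G}, C→{E, F}, D→{E, F}, E→{F}, F→{D, E, G}, G→∅; now {D, E, F, G}.
Read 'a': D→{D}, E→{C}, F→{G}, G→{A, D, F}; now {A, C, D, F, G}.
Read 'b': A→{F, G}, C→{E, F}, D→{E, F}, F→{D, E, G}, G→∅; now {D, E, F, G}.
Read 'b': D→{E, F}, E→{F}, F→{D, E, G}, G→∅; now {D, E, F, G}.
Read 'b': D→{E, F}, E→{F}, F→{D, E, G}, G→∅; now {D, E, F, G}.
Read 'b': D→{E, F}, E→{F}, F→{D, E, G}, G→∅; now {D, E, F, G}.
The final set {D, E, F, G} contains no accepting state.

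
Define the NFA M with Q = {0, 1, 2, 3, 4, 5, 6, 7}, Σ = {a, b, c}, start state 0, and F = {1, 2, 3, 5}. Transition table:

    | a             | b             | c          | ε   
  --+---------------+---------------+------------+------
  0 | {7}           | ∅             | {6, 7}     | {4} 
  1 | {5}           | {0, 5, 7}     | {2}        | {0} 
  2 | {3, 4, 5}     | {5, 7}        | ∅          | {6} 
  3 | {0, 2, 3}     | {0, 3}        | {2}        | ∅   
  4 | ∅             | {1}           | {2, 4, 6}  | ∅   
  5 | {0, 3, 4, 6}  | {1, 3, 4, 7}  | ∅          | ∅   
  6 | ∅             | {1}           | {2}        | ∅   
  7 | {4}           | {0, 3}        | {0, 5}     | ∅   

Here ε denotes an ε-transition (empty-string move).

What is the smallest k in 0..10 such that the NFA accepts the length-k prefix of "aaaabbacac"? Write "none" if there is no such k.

Start: ε-closure({0}) = {0, 4}.
Read 'a': {0, 4} → {7}.
Read 'a': {7} → {4}.
Read 'a': {4} → ∅.
The set is empty and remains empty for the remaining 7 symbols.
No reachable set along the way intersects F.

none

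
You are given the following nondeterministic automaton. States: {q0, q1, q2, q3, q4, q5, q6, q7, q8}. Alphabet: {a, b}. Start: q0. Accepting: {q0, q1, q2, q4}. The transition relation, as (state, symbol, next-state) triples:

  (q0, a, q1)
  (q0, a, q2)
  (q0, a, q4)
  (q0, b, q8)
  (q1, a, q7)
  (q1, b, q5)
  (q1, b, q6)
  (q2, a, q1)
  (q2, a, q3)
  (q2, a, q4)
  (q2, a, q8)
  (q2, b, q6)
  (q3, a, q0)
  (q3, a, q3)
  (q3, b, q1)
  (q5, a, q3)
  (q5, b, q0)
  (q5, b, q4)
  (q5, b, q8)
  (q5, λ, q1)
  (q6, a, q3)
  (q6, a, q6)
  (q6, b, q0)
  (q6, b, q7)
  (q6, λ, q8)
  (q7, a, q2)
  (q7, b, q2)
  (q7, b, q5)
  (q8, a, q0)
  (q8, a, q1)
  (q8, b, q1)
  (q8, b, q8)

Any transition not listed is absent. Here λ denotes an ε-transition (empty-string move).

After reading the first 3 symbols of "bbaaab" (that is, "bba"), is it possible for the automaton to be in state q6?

No

Start in {q0}.
Read 'b': {q0} → {q8}.
Read 'b': {q8} → {q1, q8}.
Read 'a': {q1, q8} → {q0, q1, q7}.
State q6 is not in {q0, q1, q7}.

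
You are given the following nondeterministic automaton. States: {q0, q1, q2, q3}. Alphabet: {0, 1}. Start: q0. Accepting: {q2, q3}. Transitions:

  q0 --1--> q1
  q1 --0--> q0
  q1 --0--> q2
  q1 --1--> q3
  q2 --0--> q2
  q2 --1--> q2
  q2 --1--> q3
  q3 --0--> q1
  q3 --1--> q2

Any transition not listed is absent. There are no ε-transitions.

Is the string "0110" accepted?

Start in {q0}.
Read '0': q0→∅; now ∅.
The set is empty and remains empty for the remaining 3 symbols.
The final set ∅ contains no accepting state.

No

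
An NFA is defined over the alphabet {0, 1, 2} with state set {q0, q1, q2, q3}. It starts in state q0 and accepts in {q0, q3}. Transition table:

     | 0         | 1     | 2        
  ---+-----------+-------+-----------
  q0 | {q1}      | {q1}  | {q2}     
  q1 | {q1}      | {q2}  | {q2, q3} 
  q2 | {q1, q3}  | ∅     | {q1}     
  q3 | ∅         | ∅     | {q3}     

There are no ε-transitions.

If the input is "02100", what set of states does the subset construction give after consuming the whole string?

Start in {q0}.
Read '0': q0→{q1}; now {q1}.
Read '2': q1→{q2, q3}; now {q2, q3}.
Read '1': q2→∅, q3→∅; now ∅.
The set is empty and remains empty for the remaining 2 symbols.

∅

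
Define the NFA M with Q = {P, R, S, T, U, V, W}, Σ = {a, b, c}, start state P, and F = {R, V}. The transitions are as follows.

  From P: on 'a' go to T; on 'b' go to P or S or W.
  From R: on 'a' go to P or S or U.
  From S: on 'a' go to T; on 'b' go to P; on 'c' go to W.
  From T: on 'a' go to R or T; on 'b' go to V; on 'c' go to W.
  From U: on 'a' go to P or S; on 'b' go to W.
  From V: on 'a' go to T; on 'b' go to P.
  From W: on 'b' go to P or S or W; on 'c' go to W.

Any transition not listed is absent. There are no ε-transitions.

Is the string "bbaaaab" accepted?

Start in {P}.
Read 'b': {P} → {P, S, W}.
Read 'b': {P, S, W} → {P, S, W}.
Read 'a': {P, S, W} → {T}.
Read 'a': {T} → {R, T}.
Read 'a': {R, T} → {P, R, S, T, U}.
Read 'a': {P, R, S, T, U} → {P, R, S, T, U}.
Read 'b': {P, R, S, T, U} → {P, S, V, W}.
The final set {P, S, V, W} contains the accepting state V.

Yes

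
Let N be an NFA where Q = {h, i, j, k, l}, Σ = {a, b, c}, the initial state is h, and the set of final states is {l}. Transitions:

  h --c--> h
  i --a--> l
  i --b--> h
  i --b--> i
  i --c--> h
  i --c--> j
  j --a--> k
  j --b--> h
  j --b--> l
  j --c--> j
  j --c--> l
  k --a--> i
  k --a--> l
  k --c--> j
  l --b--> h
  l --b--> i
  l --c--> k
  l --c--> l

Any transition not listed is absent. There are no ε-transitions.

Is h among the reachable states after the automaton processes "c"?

Yes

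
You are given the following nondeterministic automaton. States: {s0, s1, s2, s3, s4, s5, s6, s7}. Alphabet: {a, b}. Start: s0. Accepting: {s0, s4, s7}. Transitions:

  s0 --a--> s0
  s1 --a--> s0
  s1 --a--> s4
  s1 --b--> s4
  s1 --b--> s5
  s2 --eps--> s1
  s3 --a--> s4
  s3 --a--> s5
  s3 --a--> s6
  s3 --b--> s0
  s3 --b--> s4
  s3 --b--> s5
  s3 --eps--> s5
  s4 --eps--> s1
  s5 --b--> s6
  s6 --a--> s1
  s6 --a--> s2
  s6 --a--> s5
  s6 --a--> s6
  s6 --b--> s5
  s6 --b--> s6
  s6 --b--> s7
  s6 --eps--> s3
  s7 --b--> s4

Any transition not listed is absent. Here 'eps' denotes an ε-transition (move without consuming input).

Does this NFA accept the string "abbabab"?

Start in {s0}.
Read 'a': s0→{s0}; now {s0}.
Read 'b': s0→∅; now ∅.
The set is empty and remains empty for the remaining 5 symbols.
The final set ∅ contains no accepting state.

No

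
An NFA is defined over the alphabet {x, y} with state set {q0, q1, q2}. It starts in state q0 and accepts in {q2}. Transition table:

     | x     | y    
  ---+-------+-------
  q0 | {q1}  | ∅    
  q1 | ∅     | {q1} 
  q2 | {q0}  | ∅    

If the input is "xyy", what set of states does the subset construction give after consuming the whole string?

{q1}

Start in {q0}.
Read 'x': q0→{q1}; now {q1}.
Read 'y': q1→{q1}; now {q1}.
Read 'y': q1→{q1}; now {q1}.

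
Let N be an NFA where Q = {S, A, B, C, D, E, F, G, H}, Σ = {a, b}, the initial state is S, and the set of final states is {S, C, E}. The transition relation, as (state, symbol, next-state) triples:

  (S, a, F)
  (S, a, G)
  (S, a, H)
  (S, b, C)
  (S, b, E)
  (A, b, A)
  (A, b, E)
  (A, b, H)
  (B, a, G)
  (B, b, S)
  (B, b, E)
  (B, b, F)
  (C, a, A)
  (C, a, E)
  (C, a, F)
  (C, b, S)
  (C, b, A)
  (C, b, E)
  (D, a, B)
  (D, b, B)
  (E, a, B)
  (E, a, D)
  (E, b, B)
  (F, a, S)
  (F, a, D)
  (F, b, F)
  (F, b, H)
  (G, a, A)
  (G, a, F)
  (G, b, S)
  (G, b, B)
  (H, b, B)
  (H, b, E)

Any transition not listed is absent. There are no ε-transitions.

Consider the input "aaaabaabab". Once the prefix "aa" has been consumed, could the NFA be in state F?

Yes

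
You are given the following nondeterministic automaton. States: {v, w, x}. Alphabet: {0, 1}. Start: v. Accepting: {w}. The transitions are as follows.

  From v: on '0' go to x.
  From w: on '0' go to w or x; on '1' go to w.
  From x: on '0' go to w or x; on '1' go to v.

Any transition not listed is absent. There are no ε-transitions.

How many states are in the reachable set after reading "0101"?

Start in {v}.
Read '0': {v} → {x}.
Read '1': {x} → {v}.
Read '0': {v} → {x}.
Read '1': {x} → {v}.
That set has 1 state.

1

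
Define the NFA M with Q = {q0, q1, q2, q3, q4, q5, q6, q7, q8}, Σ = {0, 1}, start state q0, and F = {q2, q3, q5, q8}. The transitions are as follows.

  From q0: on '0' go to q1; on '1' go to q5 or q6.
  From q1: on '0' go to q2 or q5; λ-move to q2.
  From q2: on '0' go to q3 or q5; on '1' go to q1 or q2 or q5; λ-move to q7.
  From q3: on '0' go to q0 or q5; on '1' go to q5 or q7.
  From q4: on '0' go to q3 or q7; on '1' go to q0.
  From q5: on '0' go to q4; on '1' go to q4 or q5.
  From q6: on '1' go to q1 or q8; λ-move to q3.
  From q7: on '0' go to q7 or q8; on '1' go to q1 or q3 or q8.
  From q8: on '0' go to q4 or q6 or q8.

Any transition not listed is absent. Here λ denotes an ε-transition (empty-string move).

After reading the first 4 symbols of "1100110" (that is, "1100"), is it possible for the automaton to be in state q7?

Start in {q0}.
Read '1': q0→{q5, q6}; union {q5, q6}; ε-closure = {q3, q5, q6}.
Read '1': q3→{q5, q7}, q5→{q4, q5}, q6→{q1, q8}; union {q1, q4, q5, q7, q8}; ε-closure = {q1, q2, q4, q5, q7, q8}.
Read '0': q1→{q2, q5}, q2→{q3, q5}, q4→{q3, q7}, q5→{q4}, q7→{q7, q8}, q8→{q4, q6, q8}; now {q2, q3, q4, q5, q6, q7, q8}.
Read '0': q2→{q3, q5}, q3→{q0, q5}, q4→{q3, q7}, q5→{q4}, q6→∅, q7→{q7, q8}, q8→{q4, q6, q8}; now {q0, q3, q4, q5, q6, q7, q8}.
State q7 is in {q0, q3, q4, q5, q6, q7, q8}.

Yes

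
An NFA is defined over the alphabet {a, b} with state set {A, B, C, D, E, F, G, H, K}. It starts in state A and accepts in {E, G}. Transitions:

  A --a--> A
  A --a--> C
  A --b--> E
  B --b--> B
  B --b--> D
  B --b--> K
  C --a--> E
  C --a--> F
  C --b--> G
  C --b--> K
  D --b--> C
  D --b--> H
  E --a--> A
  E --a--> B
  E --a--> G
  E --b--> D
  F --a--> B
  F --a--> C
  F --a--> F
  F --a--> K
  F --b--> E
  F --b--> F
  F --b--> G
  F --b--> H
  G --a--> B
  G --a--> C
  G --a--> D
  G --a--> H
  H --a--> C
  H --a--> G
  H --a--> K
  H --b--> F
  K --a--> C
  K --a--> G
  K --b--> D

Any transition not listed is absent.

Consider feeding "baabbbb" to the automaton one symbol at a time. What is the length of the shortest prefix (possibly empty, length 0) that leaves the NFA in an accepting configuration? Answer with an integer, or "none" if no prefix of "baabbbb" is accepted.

Start in {A}.
Read 'b': {A} → {E}.
None of the earlier sets intersect F, but {E} does.

1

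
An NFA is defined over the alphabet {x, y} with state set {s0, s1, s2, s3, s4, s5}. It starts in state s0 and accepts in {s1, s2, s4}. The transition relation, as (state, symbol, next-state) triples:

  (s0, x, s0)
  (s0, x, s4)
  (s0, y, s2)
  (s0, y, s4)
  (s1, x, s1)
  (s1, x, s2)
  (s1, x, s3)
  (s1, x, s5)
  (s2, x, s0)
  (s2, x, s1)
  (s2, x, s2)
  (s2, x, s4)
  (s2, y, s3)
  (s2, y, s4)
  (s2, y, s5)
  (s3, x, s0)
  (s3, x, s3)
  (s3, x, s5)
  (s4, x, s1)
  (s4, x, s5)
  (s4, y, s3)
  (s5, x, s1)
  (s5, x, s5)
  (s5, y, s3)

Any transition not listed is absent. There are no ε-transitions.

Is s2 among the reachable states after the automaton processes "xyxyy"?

No

Start in {s0}.
Read 'x': {s0} → {s0, s4}.
Read 'y': {s0, s4} → {s2, s3, s4}.
Read 'x': {s2, s3, s4} → {s0, s1, s2, s3, s4, s5}.
Read 'y': {s0, s1, s2, s3, s4, s5} → {s2, s3, s4, s5}.
Read 'y': {s2, s3, s4, s5} → {s3, s4, s5}.
State s2 is not in {s3, s4, s5}.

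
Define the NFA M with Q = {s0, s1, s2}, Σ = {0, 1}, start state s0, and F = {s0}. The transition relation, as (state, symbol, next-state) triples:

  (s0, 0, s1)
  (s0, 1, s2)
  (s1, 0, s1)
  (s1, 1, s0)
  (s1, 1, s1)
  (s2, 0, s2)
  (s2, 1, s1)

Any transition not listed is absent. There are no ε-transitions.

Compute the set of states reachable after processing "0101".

Start in {s0}.
Read '0': {s0} → {s1}.
Read '1': {s1} → {s0, s1}.
Read '0': {s0, s1} → {s1}.
Read '1': {s1} → {s0, s1}.

{s0, s1}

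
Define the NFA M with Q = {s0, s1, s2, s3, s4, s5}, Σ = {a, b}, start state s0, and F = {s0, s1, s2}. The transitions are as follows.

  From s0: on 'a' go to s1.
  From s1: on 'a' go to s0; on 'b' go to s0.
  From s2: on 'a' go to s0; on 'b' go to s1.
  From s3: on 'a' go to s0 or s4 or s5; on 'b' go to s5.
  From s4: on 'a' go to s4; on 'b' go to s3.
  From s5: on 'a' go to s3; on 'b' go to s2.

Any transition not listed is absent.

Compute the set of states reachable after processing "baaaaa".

∅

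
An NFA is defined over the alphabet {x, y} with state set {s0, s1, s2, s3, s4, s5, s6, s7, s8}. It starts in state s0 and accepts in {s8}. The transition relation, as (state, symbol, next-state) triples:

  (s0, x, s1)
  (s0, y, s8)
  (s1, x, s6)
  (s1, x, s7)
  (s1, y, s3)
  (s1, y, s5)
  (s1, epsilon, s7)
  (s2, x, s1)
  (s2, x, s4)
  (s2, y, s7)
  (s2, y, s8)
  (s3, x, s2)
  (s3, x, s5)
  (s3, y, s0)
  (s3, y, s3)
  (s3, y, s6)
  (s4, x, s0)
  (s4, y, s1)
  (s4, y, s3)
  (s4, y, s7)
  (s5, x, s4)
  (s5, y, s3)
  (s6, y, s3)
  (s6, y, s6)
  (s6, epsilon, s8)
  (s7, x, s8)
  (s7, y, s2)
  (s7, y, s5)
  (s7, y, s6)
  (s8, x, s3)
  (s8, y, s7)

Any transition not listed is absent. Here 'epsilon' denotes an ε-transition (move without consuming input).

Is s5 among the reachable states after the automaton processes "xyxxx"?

No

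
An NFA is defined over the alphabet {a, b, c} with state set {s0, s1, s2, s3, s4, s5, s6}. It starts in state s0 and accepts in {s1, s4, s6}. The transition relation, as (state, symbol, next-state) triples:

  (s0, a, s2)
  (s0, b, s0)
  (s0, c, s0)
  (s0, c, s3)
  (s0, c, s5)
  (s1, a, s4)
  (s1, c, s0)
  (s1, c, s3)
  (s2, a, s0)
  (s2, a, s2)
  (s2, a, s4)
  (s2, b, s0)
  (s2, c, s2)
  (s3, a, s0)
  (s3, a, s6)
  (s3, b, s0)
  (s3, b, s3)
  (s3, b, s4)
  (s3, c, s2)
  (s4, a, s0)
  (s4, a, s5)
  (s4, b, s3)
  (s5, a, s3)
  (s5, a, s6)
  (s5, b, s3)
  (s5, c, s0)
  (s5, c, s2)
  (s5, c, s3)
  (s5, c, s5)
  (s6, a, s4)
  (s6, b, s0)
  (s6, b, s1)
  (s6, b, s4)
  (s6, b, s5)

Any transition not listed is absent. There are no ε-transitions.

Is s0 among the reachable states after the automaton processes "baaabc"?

Yes

Start in {s0}.
Read 'b': s0→{s0}; now {s0}.
Read 'a': s0→{s2}; now {s2}.
Read 'a': s2→{s0, s2, s4}; now {s0, s2, s4}.
Read 'a': s0→{s2}, s2→{s0, s2, s4}, s4→{s0, s5}; now {s0, s2, s4, s5}.
Read 'b': s0→{s0}, s2→{s0}, s4→{s3}, s5→{s3}; now {s0, s3}.
Read 'c': s0→{s0, s3, s5}, s3→{s2}; now {s0, s2, s3, s5}.
State s0 is in {s0, s2, s3, s5}.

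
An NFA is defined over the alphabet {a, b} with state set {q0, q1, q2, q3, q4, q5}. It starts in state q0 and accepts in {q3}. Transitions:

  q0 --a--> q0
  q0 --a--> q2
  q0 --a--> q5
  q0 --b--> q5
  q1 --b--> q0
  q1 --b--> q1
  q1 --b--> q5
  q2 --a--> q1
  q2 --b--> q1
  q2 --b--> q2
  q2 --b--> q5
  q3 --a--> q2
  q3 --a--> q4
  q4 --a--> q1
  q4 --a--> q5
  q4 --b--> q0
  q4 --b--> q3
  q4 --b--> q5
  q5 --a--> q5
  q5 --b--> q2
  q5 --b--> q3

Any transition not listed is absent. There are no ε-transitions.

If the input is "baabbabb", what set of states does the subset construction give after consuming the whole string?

{q0, q1, q2, q3, q5}

Start in {q0}.
Read 'b': {q0} → {q5}.
Read 'a': {q5} → {q5}.
Read 'a': {q5} → {q5}.
Read 'b': {q5} → {q2, q3}.
Read 'b': {q2, q3} → {q1, q2, q5}.
Read 'a': {q1, q2, q5} → {q1, q5}.
Read 'b': {q1, q5} → {q0, q1, q2, q3, q5}.
Read 'b': {q0, q1, q2, q3, q5} → {q0, q1, q2, q3, q5}.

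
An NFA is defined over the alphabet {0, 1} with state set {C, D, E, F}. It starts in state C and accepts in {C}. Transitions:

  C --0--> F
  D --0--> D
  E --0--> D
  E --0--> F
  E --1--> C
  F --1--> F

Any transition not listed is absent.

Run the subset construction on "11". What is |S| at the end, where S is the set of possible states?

Start in {C}.
Read '1': {C} → ∅.
The set is empty and remains empty for the remaining 1 symbol.
That set has 0 states.

0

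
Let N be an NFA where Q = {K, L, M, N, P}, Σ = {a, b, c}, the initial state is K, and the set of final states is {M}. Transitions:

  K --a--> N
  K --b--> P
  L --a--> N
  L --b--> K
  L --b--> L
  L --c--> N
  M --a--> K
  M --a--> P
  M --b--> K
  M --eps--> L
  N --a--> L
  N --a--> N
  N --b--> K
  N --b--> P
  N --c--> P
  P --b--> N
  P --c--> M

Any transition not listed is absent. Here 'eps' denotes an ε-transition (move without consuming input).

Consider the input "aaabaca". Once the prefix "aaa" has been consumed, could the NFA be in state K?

Start in {K}.
Read 'a': K→{N}; now {N}.
Read 'a': N→{L, N}; now {L, N}.
Read 'a': L→{N}, N→{L, N}; now {L, N}.
State K is not in {L, N}.

No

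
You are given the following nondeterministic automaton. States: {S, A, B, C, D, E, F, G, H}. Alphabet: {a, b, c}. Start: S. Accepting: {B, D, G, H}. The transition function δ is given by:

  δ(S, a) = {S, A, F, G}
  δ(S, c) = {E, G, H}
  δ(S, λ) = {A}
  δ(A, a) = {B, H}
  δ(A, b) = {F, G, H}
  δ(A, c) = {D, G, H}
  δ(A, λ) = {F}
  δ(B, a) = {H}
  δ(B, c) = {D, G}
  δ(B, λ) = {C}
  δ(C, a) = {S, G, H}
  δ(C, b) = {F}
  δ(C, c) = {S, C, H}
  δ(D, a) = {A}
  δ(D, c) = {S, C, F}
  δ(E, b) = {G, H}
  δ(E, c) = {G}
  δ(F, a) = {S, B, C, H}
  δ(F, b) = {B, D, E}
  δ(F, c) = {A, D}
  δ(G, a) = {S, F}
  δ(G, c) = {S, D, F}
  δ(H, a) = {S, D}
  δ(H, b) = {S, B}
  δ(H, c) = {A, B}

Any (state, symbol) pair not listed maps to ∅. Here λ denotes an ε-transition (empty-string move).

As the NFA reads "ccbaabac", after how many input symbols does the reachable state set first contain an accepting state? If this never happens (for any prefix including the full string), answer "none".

Start: ε-closure({S}) = {S, A, F}.
Read 'c': {S, A, F} → {A, D, E, F, G, H}.
None of the earlier sets intersect F, but {A, D, E, F, G, H} does.

1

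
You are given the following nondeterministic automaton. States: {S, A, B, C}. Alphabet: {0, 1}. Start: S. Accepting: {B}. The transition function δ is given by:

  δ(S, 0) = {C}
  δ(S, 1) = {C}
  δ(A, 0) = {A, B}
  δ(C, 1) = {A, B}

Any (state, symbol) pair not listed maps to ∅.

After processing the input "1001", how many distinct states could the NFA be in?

Start in {S}.
Read '1': {S} → {C}.
Read '0': {C} → ∅.
The set is empty and remains empty for the remaining 2 symbols.
That set has 0 states.

0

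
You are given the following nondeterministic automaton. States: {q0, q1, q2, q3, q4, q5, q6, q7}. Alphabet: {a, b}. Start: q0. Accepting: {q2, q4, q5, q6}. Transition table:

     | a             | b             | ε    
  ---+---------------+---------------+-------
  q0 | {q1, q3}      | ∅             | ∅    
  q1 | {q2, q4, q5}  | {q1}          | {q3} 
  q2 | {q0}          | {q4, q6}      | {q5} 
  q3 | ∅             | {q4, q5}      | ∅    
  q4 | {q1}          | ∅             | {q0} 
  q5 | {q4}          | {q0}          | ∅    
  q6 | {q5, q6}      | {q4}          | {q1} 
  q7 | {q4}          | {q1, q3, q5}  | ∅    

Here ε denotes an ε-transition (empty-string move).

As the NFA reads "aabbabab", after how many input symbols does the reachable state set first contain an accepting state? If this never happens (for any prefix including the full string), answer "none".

Start in {q0}.
Read 'a': {q0} → {q1, q3}.
Read 'a': {q1, q3} → {q0, q2, q4, q5}.
None of the earlier sets intersect F, but {q0, q2, q4, q5} does.

2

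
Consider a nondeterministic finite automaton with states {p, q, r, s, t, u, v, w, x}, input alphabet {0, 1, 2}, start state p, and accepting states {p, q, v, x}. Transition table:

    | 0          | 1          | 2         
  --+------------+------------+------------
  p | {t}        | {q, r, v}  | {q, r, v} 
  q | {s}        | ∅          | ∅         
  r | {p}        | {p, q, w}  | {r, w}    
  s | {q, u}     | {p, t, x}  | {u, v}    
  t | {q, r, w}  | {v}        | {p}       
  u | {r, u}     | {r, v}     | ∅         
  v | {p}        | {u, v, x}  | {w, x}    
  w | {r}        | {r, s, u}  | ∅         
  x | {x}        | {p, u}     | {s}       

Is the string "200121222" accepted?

No

Start in {p}.
Read '2': {p} → {q, r, v}.
Read '0': {q, r, v} → {p, s}.
Read '0': {p, s} → {q, t, u}.
Read '1': {q, t, u} → {r, v}.
Read '2': {r, v} → {r, w, x}.
Read '1': {r, w, x} → {p, q, r, s, u, w}.
Read '2': {p, q, r, s, u, w} → {q, r, u, v, w}.
Read '2': {q, r, u, v, w} → {r, w, x}.
Read '2': {r, w, x} → {r, s, w}.
The final set {r, s, w} contains no accepting state.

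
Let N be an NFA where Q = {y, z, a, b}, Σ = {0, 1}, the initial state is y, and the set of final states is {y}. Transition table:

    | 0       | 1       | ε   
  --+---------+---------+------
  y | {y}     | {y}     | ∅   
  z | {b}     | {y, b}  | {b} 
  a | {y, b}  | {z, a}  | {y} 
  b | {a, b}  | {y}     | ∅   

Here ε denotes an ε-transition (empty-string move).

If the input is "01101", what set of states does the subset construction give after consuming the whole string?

{y}

Start in {y}.
Read '0': y→{y}; now {y}.
Read '1': y→{y}; now {y}.
Read '1': y→{y}; now {y}.
Read '0': y→{y}; now {y}.
Read '1': y→{y}; now {y}.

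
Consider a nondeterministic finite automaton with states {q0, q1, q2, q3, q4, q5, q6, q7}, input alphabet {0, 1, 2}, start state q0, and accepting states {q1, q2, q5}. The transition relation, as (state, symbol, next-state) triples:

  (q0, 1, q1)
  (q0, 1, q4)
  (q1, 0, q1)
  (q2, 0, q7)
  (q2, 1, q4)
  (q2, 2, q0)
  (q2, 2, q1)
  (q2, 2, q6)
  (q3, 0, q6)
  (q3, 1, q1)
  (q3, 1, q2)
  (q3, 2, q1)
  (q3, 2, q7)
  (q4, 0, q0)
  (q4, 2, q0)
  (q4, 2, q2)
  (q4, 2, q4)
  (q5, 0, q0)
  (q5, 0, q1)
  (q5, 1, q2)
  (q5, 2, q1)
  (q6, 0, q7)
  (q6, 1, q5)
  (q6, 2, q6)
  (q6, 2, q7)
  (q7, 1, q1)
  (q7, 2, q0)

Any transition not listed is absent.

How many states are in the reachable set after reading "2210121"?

Start in {q0}.
Read '2': q0→∅; now ∅.
The set is empty and remains empty for the remaining 6 symbols.
That set has 0 states.

0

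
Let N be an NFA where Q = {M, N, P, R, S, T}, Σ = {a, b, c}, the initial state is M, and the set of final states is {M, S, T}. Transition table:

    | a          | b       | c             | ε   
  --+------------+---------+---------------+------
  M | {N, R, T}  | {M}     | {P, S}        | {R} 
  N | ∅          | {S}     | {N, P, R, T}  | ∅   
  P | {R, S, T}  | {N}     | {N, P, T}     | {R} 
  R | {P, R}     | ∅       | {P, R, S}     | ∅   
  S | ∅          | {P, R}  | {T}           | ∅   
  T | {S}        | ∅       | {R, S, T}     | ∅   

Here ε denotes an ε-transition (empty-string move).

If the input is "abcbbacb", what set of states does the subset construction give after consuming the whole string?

{N, P, R, S}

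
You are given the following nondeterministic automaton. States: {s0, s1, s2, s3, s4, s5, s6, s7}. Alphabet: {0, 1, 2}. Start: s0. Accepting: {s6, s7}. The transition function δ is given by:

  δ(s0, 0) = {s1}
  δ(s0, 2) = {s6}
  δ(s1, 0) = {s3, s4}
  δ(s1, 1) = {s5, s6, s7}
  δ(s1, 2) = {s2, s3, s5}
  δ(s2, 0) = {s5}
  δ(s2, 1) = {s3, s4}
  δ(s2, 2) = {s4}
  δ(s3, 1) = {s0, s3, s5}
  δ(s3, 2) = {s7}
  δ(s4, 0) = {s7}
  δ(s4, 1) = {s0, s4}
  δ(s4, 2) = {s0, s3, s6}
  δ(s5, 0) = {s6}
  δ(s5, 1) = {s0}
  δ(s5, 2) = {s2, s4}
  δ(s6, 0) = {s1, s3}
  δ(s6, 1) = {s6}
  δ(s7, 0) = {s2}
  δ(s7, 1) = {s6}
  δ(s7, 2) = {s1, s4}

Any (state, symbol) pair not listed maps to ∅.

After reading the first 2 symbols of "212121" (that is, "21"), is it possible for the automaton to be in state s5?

No

Start in {s0}.
Read '2': {s0} → {s6}.
Read '1': {s6} → {s6}.
State s5 is not in {s6}.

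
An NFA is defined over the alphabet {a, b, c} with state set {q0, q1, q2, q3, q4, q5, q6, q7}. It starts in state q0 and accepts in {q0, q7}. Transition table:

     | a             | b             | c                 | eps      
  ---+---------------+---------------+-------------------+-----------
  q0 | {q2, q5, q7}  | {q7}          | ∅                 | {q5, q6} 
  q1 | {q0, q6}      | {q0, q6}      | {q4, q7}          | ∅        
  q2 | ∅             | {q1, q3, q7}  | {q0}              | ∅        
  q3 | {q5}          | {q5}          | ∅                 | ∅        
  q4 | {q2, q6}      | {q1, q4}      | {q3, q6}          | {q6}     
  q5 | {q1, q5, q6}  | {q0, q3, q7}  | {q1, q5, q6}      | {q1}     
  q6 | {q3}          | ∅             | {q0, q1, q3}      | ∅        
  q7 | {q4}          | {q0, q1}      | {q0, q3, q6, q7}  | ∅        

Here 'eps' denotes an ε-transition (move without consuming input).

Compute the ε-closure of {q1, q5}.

{q1, q5}

Begin with {q1, q5}.
No ε-moves leave this set, so the closure equals the set itself.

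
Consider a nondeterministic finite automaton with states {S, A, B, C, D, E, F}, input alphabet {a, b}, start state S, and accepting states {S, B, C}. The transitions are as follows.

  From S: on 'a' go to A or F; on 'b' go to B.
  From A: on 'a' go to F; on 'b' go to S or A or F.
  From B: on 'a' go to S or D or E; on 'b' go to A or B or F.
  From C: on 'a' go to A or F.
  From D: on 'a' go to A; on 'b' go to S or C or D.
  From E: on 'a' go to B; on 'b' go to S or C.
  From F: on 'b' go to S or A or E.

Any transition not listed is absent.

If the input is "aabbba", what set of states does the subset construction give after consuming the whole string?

{S, A, B, D, E, F}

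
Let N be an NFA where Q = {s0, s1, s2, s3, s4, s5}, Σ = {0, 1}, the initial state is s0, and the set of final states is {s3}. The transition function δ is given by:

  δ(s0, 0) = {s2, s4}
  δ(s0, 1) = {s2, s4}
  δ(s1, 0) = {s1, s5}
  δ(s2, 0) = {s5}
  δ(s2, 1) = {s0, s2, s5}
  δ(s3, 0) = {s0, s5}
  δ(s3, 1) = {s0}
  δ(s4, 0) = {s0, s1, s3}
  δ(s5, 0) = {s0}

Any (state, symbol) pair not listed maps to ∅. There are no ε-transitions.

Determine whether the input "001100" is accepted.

Yes

Start in {s0}.
Read '0': s0→{s2, s4}; now {s2, s4}.
Read '0': s2→{s5}, s4→{s0, s1, s3}; now {s0, s1, s3, s5}.
Read '1': s0→{s2, s4}, s1→∅, s3→{s0}, s5→∅; now {s0, s2, s4}.
Read '1': s0→{s2, s4}, s2→{s0, s2, s5}, s4→∅; now {s0, s2, s4, s5}.
Read '0': s0→{s2, s4}, s2→{s5}, s4→{s0, s1, s3}, s5→{s0}; now {s0, s1, s2, s3, s4, s5}.
Read '0': s0→{s2, s4}, s1→{s1, s5}, s2→{s5}, s3→{s0, s5}, s4→{s0, s1, s3}, s5→{s0}; now {s0, s1, s2, s3, s4, s5}.
The final set {s0, s1, s2, s3, s4, s5} contains the accepting state s3.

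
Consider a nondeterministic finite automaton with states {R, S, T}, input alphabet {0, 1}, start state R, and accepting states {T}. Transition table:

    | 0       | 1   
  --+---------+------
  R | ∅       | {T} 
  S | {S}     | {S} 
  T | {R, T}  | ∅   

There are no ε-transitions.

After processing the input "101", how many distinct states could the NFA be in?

1

Start in {R}.
Read '1': {R} → {T}.
Read '0': {T} → {R, T}.
Read '1': {R, T} → {T}.
That set has 1 state.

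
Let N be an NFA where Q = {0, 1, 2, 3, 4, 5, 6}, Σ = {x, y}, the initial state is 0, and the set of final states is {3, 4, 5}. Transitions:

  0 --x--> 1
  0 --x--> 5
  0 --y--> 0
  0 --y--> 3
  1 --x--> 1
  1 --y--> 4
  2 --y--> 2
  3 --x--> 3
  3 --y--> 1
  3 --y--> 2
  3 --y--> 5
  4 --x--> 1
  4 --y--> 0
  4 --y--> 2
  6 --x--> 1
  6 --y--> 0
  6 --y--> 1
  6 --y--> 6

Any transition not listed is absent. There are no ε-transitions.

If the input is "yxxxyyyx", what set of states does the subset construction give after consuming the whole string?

Start in {0}.
Read 'y': 0→{0, 3}; now {0, 3}.
Read 'x': 0→{1, 5}, 3→{3}; now {1, 3, 5}.
Read 'x': 1→{1}, 3→{3}, 5→∅; now {1, 3}.
Read 'x': 1→{1}, 3→{3}; now {1, 3}.
Read 'y': 1→{4}, 3→{1, 2, 5}; now {1, 2, 4, 5}.
Read 'y': 1→{4}, 2→{2}, 4→{0, 2}, 5→∅; now {0, 2, 4}.
Read 'y': 0→{0, 3}, 2→{2}, 4→{0, 2}; now {0, 2, 3}.
Read 'x': 0→{1, 5}, 2→∅, 3→{3}; now {1, 3, 5}.

{1, 3, 5}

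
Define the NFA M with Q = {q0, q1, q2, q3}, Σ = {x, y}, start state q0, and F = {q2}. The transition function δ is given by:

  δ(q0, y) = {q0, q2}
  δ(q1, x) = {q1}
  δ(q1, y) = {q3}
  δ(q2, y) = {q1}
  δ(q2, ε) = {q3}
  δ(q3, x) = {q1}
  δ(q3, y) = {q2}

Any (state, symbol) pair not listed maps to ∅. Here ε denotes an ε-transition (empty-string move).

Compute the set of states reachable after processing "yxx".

{q1}

Start in {q0}.
Read 'y': {q0} → {q0, q2, q3}.
Read 'x': {q0, q2, q3} → {q1}.
Read 'x': {q1} → {q1}.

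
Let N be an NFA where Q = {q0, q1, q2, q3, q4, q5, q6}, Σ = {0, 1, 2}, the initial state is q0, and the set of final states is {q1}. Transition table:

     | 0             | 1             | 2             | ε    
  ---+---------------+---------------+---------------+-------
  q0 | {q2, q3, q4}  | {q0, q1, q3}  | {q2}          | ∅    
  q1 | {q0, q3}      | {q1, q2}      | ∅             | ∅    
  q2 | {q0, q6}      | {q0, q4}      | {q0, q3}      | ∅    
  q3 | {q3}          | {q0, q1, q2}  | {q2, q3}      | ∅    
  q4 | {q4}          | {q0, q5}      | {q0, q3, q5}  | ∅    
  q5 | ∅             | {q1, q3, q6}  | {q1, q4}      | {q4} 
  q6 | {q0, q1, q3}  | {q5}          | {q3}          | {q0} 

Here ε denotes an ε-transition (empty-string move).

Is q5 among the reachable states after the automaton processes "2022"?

Start in {q0}.
Read '2': {q0} → {q2}.
Read '0': {q2} → {q0, q6}.
Read '2': {q0, q6} → {q2, q3}.
Read '2': {q2, q3} → {q0, q2, q3}.
State q5 is not in {q0, q2, q3}.

No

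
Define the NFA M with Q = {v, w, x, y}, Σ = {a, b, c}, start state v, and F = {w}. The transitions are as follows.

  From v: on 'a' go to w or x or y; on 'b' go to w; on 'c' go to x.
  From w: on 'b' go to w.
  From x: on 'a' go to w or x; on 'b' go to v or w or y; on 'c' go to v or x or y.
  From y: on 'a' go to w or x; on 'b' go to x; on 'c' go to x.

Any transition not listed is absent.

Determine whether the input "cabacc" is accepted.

Start in {v}.
Read 'c': {v} → {x}.
Read 'a': {x} → {w, x}.
Read 'b': {w, x} → {v, w, y}.
Read 'a': {v, w, y} → {w, x, y}.
Read 'c': {w, x, y} → {v, x, y}.
Read 'c': {v, x, y} → {v, x, y}.
The final set {v, x, y} contains no accepting state.

No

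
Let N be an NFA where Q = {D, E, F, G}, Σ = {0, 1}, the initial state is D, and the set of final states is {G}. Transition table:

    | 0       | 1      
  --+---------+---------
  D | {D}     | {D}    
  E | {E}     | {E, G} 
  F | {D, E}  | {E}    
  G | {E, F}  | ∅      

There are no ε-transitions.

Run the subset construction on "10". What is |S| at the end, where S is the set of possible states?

1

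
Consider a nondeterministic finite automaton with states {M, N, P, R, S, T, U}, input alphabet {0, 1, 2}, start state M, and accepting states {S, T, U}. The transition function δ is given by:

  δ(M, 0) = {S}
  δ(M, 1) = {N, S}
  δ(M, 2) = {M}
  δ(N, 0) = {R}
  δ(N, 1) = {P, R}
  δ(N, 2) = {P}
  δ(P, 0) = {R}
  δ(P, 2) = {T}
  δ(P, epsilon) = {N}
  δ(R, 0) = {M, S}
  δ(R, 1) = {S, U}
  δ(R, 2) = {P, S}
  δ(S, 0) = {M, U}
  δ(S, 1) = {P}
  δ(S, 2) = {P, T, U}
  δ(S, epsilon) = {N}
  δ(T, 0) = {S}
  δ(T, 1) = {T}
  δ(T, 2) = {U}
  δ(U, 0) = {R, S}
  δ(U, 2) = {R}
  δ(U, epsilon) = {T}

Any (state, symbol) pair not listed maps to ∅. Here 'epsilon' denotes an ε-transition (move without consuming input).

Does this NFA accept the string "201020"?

Yes

Start in {M}.
Read '2': M→{M}; now {M}.
Read '0': M→{S}; union {S}; ε-closure = {N, S}.
Read '1': N→{P, R}, S→{P}; union {P, R}; ε-closure = {N, P, R}.
Read '0': N→{R}, P→{R}, R→{M, S}; union {M, R, S}; ε-closure = {M, N, R, S}.
Read '2': M→{M}, N→{P}, R→{P, S}, S→{P, T, U}; union {M, P, S, T, U}; ε-closure = {M, N, P, S, T, U}.
Read '0': M→{S}, N→{R}, P→{R}, S→{M, U}, T→{S}, U→{R, S}; union {M, R, S, U}; ε-closure = {M, N, R, S, T, U}.
The final set {M, N, R, S, T, U} contains the accepting states S, T, U.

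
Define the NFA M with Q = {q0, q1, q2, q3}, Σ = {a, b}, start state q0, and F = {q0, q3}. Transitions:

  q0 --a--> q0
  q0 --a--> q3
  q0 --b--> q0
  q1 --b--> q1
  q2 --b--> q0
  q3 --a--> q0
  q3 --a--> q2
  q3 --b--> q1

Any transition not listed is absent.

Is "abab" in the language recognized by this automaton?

Yes

Start in {q0}.
Read 'a': {q0} → {q0, q3}.
Read 'b': {q0, q3} → {q0, q1}.
Read 'a': {q0, q1} → {q0, q3}.
Read 'b': {q0, q3} → {q0, q1}.
The final set {q0, q1} contains the accepting state q0.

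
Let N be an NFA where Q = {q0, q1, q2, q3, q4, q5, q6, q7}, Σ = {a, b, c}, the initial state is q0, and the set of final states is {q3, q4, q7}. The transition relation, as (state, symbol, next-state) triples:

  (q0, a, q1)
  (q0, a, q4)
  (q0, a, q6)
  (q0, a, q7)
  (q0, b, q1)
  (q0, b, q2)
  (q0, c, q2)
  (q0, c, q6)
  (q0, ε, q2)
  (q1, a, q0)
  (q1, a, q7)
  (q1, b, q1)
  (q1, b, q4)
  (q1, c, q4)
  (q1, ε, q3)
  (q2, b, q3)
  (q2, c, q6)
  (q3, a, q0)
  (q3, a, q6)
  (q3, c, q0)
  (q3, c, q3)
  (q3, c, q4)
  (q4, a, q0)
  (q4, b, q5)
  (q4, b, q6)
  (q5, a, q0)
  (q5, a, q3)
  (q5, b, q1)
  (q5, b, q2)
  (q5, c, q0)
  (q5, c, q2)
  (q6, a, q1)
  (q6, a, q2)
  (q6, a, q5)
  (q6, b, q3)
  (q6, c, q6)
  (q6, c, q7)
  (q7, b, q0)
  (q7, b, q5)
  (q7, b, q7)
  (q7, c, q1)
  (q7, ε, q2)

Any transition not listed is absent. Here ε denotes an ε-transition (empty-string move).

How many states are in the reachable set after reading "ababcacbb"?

8

Start: ε-closure({q0}) = {q0, q2}.
Read 'a': q0→{q1, q4, q6, q7}, q2→∅; union {q1, q4, q6, q7}; ε-closure = {q1, q2, q3, q4, q6, q7}.
Read 'b': q1→{q1, q4}, q2→{q3}, q3→∅, q4→{q5, q6}, q6→{q3}, q7→{q0, q5, q7}; union {q0, q1, q3, q4, q5, q6, q7}; ε-closure = {q0, q1, q2, q3, q4, q5, q6, q7}.
Read 'a': q0→{q1, q4, q6, q7}, q1→{q0, q7}, q2→∅, q3→{q0, q6}, q4→{q0}, q5→{q0, q3}, q6→{q1, q2, q5}, q7→∅; now {q0, q1, q2, q3, q4, q5, q6, q7}.
Read 'b': q0→{q1, q2}, q1→{q1, q4}, q2→{q3}, q3→∅, q4→{q5, q6}, q5→{q1, q2}, q6→{q3}, q7→{q0, q5, q7}; now {q0, q1, q2, q3, q4, q5, q6, q7}.
Read 'c': q0→{q2, q6}, q1→{q4}, q2→{q6}, q3→{q0, q3, q4}, q4→∅, q5→{q0, q2}, q6→{q6, q7}, q7→{q1}; now {q0, q1, q2, q3, q4, q6, q7}.
Read 'a': q0→{q1, q4, q6, q7}, q1→{q0, q7}, q2→∅, q3→{q0, q6}, q4→{q0}, q6→{q1, q2, q5}, q7→∅; union {q0, q1, q2, q4, q5, q6, q7}; ε-closure = {q0, q1, q2, q3, q4, q5, q6, q7}.
Read 'c': q0→{q2, q6}, q1→{q4}, q2→{q6}, q3→{q0, q3, q4}, q4→∅, q5→{q0, q2}, q6→{q6, q7}, q7→{q1}; now {q0, q1, q2, q3, q4, q6, q7}.
Read 'b': q0→{q1, q2}, q1→{q1, q4}, q2→{q3}, q3→∅, q4→{q5, q6}, q6→{q3}, q7→{q0, q5, q7}; now {q0, q1, q2, q3, q4, q5, q6, q7}.
Read 'b': q0→{q1, q2}, q1→{q1, q4}, q2→{q3}, q3→∅, q4→{q5, q6}, q5→{q1, q2}, q6→{q3}, q7→{q0, q5, q7}; now {q0, q1, q2, q3, q4, q5, q6, q7}.
That set has 8 states.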